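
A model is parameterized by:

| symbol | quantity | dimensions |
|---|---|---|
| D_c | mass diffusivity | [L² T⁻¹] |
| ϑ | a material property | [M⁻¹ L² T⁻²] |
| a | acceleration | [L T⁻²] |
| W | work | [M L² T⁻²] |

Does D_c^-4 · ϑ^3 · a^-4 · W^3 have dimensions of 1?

Sum the exponent of each base dimension across the product:
  M: −4·[D_c]_M + 3·[ϑ]_M − 4·[a]_M + 3·[W]_M = −4·(0) + 3·(-1) − 4·(0) + 3·(1) = 0
  L: −4·[D_c]_L + 3·[ϑ]_L − 4·[a]_L + 3·[W]_L = −4·(2) + 3·(2) − 4·(1) + 3·(2) = 0
  T: −4·[D_c]_T + 3·[ϑ]_T − 4·[a]_T + 3·[W]_T = −4·(-1) + 3·(-2) − 4·(-2) + 3·(-2) = 0
All base exponents vanish — dimensionless.

yes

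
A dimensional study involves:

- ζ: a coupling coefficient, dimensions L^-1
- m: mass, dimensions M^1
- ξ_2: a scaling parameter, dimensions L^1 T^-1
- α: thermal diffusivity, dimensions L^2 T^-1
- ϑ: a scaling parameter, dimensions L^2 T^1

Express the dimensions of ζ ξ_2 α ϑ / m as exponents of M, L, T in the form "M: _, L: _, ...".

M: -1, L: 4, T: -1

Collect each base-dimension exponent across the product:
  M: (0) − (1) + (0) + (0) + (0) = -1
  L: (-1) − (0) + (1) + (2) + (2) = 4
  T: (0) − (0) + (-1) + (-1) + (1) = -1
So the dimensions are [M⁻¹ L⁴ T⁻¹].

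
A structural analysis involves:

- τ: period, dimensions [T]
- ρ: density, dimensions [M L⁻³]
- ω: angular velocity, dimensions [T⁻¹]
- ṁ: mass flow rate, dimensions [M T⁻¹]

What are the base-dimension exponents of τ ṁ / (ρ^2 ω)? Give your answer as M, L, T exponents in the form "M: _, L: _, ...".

M: -1, L: 6, T: 1

Collect each base-dimension exponent across the product:
  M: (0) − 2·(1) − (0) + (1) = -1
  L: (0) − 2·(-3) − (0) + (0) = 6
  T: (1) − 2·(0) − (-1) + (-1) = 1
So the dimensions are [M⁻¹ L⁶ T].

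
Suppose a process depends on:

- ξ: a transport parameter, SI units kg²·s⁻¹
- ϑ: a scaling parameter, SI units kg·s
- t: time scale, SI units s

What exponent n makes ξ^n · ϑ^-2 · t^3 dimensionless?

Balance the M exponent: (2)·n from ξ, plus −2·(1) + 3·(0) = -2 from the rest, must sum to zero.
2n − 2 = 0, so n = 1.

1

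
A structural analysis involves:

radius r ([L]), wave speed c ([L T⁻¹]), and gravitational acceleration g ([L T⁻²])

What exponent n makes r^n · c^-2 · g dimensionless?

1

Balance the L exponent: (1)·n from r, plus −2·(1) + (1) = -1 from the rest, must sum to zero.
n − 1 = 0, so n = 1.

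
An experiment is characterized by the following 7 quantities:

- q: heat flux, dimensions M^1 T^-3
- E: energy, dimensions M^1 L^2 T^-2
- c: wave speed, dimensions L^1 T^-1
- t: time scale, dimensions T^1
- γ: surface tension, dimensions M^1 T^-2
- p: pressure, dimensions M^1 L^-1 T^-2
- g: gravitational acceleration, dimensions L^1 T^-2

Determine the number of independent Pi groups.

4

There are 7 variables and 3 base dimensions (M, L, T).
The dimension matrix has rank 3.
Independent dimensionless groups: 7 − 3 = 4.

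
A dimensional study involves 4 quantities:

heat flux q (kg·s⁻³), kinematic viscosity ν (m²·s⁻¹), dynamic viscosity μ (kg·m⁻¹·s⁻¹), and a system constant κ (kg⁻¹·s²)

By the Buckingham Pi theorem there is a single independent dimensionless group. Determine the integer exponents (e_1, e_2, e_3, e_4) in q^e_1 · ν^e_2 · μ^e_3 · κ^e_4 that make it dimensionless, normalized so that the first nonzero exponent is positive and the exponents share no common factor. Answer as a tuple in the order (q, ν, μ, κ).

(1, 1, 2, 3)

M: e_1·(1) + e_2·(0) + e_3·(1) + e_4·(-1) = 0
L: e_1·(0) + e_2·(2) + e_3·(-1) + e_4·(0) = 0
T: e_1·(-3) + e_2·(-1) + e_3·(-1) + e_4·(2) = 0
Solving this homogeneous linear system for the smallest-integer solution (first nonzero entry positive) gives (1, 1, 2, 3).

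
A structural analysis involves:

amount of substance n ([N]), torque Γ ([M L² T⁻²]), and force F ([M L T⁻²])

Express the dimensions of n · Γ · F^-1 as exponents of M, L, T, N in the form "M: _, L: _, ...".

M: 0, L: 1, T: 0, N: 1

Collect each base-dimension exponent across the product:
  M: (0) + (1) − (1) = 0
  L: (0) + (2) − (1) = 1
  T: (0) + (-2) − (-2) = 0
  N: (1) + (0) − (0) = 1
So the dimensions are [L N].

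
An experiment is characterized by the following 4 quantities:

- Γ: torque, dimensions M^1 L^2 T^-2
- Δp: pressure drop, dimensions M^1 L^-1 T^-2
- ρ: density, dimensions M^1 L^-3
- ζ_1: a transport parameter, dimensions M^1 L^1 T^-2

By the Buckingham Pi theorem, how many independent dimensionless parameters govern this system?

There are 4 variables and 3 base dimensions (M, L, T).
The dimension matrix has rank 3.
Independent dimensionless groups: 4 − 3 = 1.

1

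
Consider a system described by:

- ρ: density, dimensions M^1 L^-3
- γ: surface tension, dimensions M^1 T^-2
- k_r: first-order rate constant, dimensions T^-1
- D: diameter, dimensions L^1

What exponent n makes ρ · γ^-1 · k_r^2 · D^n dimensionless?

3

Balance the L exponent: (1)·n from D, plus (-3) − (0) + 2·(0) = -3 from the rest, must sum to zero.
n − 3 = 0, so n = 3.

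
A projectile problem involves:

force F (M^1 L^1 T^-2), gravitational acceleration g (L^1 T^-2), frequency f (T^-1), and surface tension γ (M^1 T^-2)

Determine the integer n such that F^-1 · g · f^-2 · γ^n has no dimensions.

Balance the M exponent: (1)·n from γ, plus −(1) + (0) − 2·(0) = -1 from the rest, must sum to zero.
n − 1 = 0, so n = 1.

1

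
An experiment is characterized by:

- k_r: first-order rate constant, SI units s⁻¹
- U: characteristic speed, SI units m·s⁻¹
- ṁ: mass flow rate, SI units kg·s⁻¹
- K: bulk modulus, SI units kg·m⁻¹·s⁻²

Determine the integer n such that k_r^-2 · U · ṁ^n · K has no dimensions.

Balance the M exponent: (1)·n from ṁ, plus −2·(0) + (0) + (1) = 1 from the rest, must sum to zero.
n + 1 = 0, so n = -1.

-1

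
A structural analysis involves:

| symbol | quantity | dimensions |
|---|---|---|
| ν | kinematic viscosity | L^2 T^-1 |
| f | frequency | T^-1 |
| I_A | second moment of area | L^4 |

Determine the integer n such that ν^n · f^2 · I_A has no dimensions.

Balance the L exponent: (2)·n from ν, plus 2·(0) + (4) = 4 from the rest, must sum to zero.
2n + 4 = 0, so n = -2.

-2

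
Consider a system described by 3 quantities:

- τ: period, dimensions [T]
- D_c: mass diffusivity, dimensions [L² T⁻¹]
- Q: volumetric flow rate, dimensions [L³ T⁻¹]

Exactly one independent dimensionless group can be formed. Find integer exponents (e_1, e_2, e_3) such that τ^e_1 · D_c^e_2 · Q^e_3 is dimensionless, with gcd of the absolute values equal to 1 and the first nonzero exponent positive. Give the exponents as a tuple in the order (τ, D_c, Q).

L: e_1·(0) + e_2·(2) + e_3·(3) = 0
T: e_1·(1) + e_2·(-1) + e_3·(-1) = 0
Solving this homogeneous linear system for the smallest-integer solution (first nonzero entry positive) gives (1, 3, -2).

(1, 3, -2)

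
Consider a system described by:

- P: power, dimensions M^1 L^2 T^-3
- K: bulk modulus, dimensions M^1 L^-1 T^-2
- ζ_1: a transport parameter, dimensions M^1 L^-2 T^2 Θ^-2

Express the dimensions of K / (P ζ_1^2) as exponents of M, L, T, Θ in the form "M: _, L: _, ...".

Collect each base-dimension exponent across the product:
  M: −(1) + (1) − 2·(1) = -2
  L: −(2) + (-1) − 2·(-2) = 1
  T: −(-3) + (-2) − 2·(2) = -3
  Θ: −(0) + (0) − 2·(-2) = 4
So the dimensions are [M⁻² L T⁻³ Θ⁴].

M: -2, L: 1, T: -3, Θ: 4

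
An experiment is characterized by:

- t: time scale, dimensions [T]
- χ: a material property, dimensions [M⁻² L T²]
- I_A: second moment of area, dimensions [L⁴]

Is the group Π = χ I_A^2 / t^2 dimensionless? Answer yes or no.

no

Sum the exponent of each base dimension across the product:
  M: −2·[t]_M + [χ]_M + 2·[I_A]_M = −2·(0) + (-2) + 2·(0) = -2
  L: −2·[t]_L + [χ]_L + 2·[I_A]_L = −2·(0) + (1) + 2·(4) = 9
  T: −2·[t]_T + [χ]_T + 2·[I_A]_T = −2·(1) + (2) + 2·(0) = 0
Net dimensions [M⁻² L⁹] ≠ [1] — not dimensionless.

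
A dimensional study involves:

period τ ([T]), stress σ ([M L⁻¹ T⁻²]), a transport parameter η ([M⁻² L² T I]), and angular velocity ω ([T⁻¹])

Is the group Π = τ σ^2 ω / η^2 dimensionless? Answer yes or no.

Sum the exponent of each base dimension across the product:
  M: [τ]_M + 2·[σ]_M − 2·[η]_M + [ω]_M = (0) + 2·(1) − 2·(-2) + (0) = 6
  L: [τ]_L + 2·[σ]_L − 2·[η]_L + [ω]_L = (0) + 2·(-1) − 2·(2) + (0) = -6
  T: [τ]_T + 2·[σ]_T − 2·[η]_T + [ω]_T = (1) + 2·(-2) − 2·(1) + (-1) = -6
  I: [τ]_I + 2·[σ]_I − 2·[η]_I + [ω]_I = (0) + 2·(0) − 2·(1) + (0) = -2
Net dimensions [M⁶ L⁻⁶ T⁻⁶ I⁻²] ≠ [1] — not dimensionless.

no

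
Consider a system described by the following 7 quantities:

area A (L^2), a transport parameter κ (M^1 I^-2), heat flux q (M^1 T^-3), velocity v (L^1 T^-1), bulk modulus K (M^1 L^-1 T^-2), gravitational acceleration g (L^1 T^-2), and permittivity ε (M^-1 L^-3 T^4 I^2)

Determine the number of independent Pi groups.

There are 7 variables and 4 base dimensions (M, L, T, I).
The dimension matrix has rank 4.
Independent dimensionless groups: 7 − 4 = 3.

3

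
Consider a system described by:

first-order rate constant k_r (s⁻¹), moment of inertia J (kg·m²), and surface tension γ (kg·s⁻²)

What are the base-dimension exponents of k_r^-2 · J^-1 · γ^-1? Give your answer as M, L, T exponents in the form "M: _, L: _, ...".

Collect each base-dimension exponent across the product:
  M: −2·(0) − (1) − (1) = -2
  L: −2·(0) − (2) − (0) = -2
  T: −2·(-1) − (0) − (-2) = 4
So the dimensions are [M⁻² L⁻² T⁴].

M: -2, L: -2, T: 4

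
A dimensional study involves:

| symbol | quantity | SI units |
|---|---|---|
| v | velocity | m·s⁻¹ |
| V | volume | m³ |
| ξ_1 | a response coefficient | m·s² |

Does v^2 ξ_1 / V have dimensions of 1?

Sum the exponent of each base dimension across the product:
  L: 2·[v]_L − [V]_L + [ξ_1]_L = 2·(1) − (3) + (1) = 0
  T: 2·[v]_T − [V]_T + [ξ_1]_T = 2·(-1) − (0) + (2) = 0
All base exponents vanish — dimensionless.

yes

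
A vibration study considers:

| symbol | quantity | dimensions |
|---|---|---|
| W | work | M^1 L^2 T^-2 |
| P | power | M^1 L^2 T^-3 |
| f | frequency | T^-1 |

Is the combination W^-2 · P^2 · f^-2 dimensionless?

Sum the exponent of each base dimension across the product:
  M: −2·[W]_M + 2·[P]_M − 2·[f]_M = −2·(1) + 2·(1) − 2·(0) = 0
  L: −2·[W]_L + 2·[P]_L − 2·[f]_L = −2·(2) + 2·(2) − 2·(0) = 0
  T: −2·[W]_T + 2·[P]_T − 2·[f]_T = −2·(-2) + 2·(-3) − 2·(-1) = 0
All base exponents vanish — dimensionless.

yes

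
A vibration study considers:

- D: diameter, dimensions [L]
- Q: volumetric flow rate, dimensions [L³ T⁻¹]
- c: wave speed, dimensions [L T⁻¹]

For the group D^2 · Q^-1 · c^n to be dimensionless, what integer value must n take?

1

Balance the L exponent: (1)·n from c, plus 2·(1) − (3) = -1 from the rest, must sum to zero.
n − 1 = 0, so n = 1.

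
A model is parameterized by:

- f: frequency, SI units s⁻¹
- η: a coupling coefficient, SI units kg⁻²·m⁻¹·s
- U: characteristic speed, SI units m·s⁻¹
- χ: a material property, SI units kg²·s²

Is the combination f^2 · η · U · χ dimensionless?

Sum the exponent of each base dimension across the product:
  M: 2·[f]_M + [η]_M + [U]_M + [χ]_M = 2·(0) + (-2) + (0) + (2) = 0
  L: 2·[f]_L + [η]_L + [U]_L + [χ]_L = 2·(0) + (-1) + (1) + (0) = 0
  T: 2·[f]_T + [η]_T + [U]_T + [χ]_T = 2·(-1) + (1) + (-1) + (2) = 0
All base exponents vanish — dimensionless.

yes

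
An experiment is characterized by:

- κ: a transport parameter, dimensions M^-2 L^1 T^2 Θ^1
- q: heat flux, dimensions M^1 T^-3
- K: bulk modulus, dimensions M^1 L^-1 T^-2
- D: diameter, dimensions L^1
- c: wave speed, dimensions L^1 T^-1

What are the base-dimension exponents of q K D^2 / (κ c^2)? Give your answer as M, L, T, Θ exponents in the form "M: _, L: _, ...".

M: 4, L: -2, T: -5, Θ: -1

Collect each base-dimension exponent across the product:
  M: −(-2) + (1) + (1) + 2·(0) − 2·(0) = 4
  L: −(1) + (0) + (-1) + 2·(1) − 2·(1) = -2
  T: −(2) + (-3) + (-2) + 2·(0) − 2·(-1) = -5
  Θ: −(1) + (0) + (0) + 2·(0) − 2·(0) = -1
So the dimensions are [M⁴ L⁻² T⁻⁵ Θ⁻¹].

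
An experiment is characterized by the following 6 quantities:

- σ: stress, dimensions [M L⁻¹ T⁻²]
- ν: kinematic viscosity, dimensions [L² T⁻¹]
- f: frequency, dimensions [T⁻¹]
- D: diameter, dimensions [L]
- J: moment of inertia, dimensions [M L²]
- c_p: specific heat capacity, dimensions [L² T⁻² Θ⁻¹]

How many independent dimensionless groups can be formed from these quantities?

2

There are 6 variables and 4 base dimensions (M, L, T, Θ).
The dimension matrix has rank 4.
Independent dimensionless groups: 6 − 4 = 2.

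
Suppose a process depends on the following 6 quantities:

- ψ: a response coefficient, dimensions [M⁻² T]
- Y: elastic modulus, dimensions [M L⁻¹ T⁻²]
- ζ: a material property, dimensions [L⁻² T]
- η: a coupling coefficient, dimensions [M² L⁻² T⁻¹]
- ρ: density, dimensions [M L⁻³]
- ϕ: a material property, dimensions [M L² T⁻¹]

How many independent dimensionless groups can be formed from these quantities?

There are 6 variables and 3 base dimensions (M, L, T).
The dimension matrix has rank 3.
Independent dimensionless groups: 6 − 3 = 3.

3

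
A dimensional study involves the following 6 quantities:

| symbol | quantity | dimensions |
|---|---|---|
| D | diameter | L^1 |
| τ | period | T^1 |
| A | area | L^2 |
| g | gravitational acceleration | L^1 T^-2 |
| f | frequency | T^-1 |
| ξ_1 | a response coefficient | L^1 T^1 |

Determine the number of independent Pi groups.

4

There are 6 variables and 2 base dimensions (L, T).
The dimension matrix has rank 2.
Independent dimensionless groups: 6 − 2 = 4.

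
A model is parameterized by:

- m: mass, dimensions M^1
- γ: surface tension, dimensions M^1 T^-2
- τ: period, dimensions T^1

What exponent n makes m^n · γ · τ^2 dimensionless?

-1

Balance the M exponent: (1)·n from m, plus (1) + 2·(0) = 1 from the rest, must sum to zero.
n + 1 = 0, so n = -1.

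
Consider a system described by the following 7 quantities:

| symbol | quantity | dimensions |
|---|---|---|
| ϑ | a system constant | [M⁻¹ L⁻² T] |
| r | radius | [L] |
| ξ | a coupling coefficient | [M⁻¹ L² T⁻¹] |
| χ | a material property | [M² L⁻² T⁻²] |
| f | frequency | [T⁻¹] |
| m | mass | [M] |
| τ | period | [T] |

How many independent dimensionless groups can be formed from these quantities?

There are 7 variables and 3 base dimensions (M, L, T).
The dimension matrix has rank 3.
Independent dimensionless groups: 7 − 3 = 4.

4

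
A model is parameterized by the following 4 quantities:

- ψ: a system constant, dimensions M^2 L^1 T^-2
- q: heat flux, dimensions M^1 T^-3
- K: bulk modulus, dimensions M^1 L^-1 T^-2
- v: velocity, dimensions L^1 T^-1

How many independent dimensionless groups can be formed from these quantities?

There are 4 variables and 3 base dimensions (M, L, T).
The dimension matrix has rank 3.
Independent dimensionless groups: 4 − 3 = 1.

1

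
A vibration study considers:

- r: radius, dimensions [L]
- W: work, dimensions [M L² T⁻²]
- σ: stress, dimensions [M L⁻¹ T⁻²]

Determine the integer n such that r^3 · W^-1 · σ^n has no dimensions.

Balance the M exponent: (1)·n from σ, plus 3·(0) − (1) = -1 from the rest, must sum to zero.
n − 1 = 0, so n = 1.

1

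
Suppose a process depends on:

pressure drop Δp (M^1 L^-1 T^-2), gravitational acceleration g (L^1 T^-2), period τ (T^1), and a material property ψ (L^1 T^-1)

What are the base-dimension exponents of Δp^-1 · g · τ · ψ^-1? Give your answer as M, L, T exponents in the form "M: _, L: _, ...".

M: -1, L: 1, T: 2

Collect each base-dimension exponent across the product:
  M: −(1) + (0) + (0) − (0) = -1
  L: −(-1) + (1) + (0) − (1) = 1
  T: −(-2) + (-2) + (1) − (-1) = 2
So the dimensions are [M⁻¹ L T²].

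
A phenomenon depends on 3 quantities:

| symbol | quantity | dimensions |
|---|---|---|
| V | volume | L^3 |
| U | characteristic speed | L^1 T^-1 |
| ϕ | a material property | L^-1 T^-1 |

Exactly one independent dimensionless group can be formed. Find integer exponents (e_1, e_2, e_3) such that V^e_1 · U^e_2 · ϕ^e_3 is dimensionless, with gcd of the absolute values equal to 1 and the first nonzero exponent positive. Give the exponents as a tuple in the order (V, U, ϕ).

(2, -3, 3)

L: e_1·(3) + e_2·(1) + e_3·(-1) = 0
T: e_1·(0) + e_2·(-1) + e_3·(-1) = 0
Solving this homogeneous linear system for the smallest-integer solution (first nonzero entry positive) gives (2, -3, 3).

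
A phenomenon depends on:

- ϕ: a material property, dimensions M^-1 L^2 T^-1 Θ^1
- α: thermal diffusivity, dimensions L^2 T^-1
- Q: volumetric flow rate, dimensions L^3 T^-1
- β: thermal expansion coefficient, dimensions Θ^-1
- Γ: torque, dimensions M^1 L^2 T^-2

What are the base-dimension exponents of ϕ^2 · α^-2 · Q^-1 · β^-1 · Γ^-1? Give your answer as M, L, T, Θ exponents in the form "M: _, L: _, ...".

M: -3, L: -5, T: 3, Θ: 3

Collect each base-dimension exponent across the product:
  M: 2·(-1) − 2·(0) − (0) − (0) − (1) = -3
  L: 2·(2) − 2·(2) − (3) − (0) − (2) = -5
  T: 2·(-1) − 2·(-1) − (-1) − (0) − (-2) = 3
  Θ: 2·(1) − 2·(0) − (0) − (-1) − (0) = 3
So the dimensions are [M⁻³ L⁻⁵ T³ Θ³].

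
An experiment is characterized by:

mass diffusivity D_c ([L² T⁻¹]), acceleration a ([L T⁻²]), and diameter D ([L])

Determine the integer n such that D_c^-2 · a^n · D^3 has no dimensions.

Balance the L exponent: (1)·n from a, plus −2·(2) + 3·(1) = -1 from the rest, must sum to zero.
n − 1 = 0, so n = 1.

1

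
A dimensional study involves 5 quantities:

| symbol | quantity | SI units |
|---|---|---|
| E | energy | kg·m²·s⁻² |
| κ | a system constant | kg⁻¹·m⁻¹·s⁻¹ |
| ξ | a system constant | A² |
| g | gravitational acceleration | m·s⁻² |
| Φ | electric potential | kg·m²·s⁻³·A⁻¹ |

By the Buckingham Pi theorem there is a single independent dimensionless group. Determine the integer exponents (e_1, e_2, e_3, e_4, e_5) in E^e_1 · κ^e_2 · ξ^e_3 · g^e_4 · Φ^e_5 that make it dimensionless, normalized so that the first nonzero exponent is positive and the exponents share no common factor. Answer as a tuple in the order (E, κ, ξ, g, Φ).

M: e_1·(1) + e_2·(-1) + e_3·(0) + e_4·(0) + e_5·(1) = 0
L: e_1·(2) + e_2·(-1) + e_3·(0) + e_4·(1) + e_5·(2) = 0
T: e_1·(-2) + e_2·(-1) + e_3·(0) + e_4·(-2) + e_5·(-3) = 0
I: e_1·(0) + e_2·(0) + e_3·(2) + e_4·(0) + e_5·(-1) = 0
Solving this homogeneous linear system for the smallest-integer solution (first nonzero entry positive) gives (4, 2, -1, -2, -2).

(4, 2, -1, -2, -2)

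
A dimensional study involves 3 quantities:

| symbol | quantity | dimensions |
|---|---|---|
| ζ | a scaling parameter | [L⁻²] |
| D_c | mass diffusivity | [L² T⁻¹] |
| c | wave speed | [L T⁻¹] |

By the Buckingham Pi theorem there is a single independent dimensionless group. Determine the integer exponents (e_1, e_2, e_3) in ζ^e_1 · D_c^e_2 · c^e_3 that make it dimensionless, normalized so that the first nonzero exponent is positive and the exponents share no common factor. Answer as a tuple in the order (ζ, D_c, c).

(1, 2, -2)

L: e_1·(-2) + e_2·(2) + e_3·(1) = 0
T: e_1·(0) + e_2·(-1) + e_3·(-1) = 0
Solving this homogeneous linear system for the smallest-integer solution (first nonzero entry positive) gives (1, 2, -2).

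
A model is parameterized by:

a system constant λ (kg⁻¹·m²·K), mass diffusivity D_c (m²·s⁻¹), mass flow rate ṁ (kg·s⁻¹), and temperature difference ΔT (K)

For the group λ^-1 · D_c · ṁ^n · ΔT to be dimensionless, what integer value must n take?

Balance the M exponent: (1)·n from ṁ, plus −(-1) + (0) + (0) = 1 from the rest, must sum to zero.
n + 1 = 0, so n = -1.

-1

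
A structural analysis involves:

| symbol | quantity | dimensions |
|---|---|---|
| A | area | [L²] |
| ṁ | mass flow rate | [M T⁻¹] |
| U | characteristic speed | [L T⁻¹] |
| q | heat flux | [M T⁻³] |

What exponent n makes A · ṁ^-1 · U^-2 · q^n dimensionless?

1

Balance the M exponent: (1)·n from q, plus (0) − (1) − 2·(0) = -1 from the rest, must sum to zero.
n − 1 = 0, so n = 1.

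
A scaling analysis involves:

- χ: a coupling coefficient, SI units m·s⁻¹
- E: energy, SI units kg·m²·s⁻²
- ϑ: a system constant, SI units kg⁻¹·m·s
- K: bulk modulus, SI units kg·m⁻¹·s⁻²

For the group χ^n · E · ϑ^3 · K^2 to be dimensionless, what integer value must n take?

Balance the L exponent: (1)·n from χ, plus (2) + 3·(1) + 2·(-1) = 3 from the rest, must sum to zero.
n + 3 = 0, so n = -3.

-3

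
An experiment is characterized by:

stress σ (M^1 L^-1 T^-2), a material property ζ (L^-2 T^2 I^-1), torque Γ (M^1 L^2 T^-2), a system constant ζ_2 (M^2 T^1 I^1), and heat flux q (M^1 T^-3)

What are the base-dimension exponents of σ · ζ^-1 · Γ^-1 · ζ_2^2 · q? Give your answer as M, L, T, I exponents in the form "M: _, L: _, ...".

M: 5, L: -1, T: -3, I: 3

Collect each base-dimension exponent across the product:
  M: (1) − (0) − (1) + 2·(2) + (1) = 5
  L: (-1) − (-2) − (2) + 2·(0) + (0) = -1
  T: (-2) − (2) − (-2) + 2·(1) + (-3) = -3
  I: (0) − (-1) − (0) + 2·(1) + (0) = 3
So the dimensions are [M⁵ L⁻¹ T⁻³ I³].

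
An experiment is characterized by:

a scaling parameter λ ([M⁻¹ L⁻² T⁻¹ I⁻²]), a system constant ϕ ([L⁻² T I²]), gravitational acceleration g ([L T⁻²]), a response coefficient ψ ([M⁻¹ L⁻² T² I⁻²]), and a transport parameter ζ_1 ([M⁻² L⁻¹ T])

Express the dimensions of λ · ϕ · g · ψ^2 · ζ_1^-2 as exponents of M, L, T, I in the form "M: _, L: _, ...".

M: 1, L: -5, T: 0, I: -4

Collect each base-dimension exponent across the product:
  M: (-1) + (0) + (0) + 2·(-1) − 2·(-2) = 1
  L: (-2) + (-2) + (1) + 2·(-2) − 2·(-1) = -5
  T: (-1) + (1) + (-2) + 2·(2) − 2·(1) = 0
  I: (-2) + (2) + (0) + 2·(-2) − 2·(0) = -4
So the dimensions are [M L⁻⁵ I⁻⁴].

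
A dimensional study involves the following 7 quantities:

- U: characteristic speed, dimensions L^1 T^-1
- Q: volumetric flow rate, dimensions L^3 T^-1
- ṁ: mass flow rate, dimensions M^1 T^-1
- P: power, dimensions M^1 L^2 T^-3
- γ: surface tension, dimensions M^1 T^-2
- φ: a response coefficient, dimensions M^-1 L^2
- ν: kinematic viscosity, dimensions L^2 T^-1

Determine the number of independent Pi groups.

4

There are 7 variables and 3 base dimensions (M, L, T).
The dimension matrix has rank 3.
Independent dimensionless groups: 7 − 3 = 4.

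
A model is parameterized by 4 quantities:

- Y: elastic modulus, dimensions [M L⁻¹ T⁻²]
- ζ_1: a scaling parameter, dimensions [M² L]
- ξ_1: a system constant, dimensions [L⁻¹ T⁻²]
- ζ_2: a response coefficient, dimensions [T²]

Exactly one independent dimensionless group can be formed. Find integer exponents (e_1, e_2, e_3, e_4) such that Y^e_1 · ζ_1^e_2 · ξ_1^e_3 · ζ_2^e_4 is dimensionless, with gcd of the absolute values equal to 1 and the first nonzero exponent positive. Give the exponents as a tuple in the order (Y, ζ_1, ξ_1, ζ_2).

M: e_1·(1) + e_2·(2) + e_3·(0) + e_4·(0) = 0
L: e_1·(-1) + e_2·(1) + e_3·(-1) + e_4·(0) = 0
T: e_1·(-2) + e_2·(0) + e_3·(-2) + e_4·(2) = 0
Solving this homogeneous linear system for the smallest-integer solution (first nonzero entry positive) gives (2, -1, -3, -1).

(2, -1, -3, -1)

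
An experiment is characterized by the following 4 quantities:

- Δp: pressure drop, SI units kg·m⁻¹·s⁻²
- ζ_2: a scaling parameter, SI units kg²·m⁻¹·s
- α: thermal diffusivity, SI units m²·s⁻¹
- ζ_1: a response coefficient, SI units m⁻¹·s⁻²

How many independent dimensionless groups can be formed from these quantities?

1

There are 4 variables and 3 base dimensions (M, L, T).
The dimension matrix has rank 3.
Independent dimensionless groups: 4 − 3 = 1.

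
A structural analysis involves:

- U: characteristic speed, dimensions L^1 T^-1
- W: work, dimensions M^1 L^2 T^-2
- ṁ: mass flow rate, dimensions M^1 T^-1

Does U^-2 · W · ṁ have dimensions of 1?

no

Sum the exponent of each base dimension across the product:
  M: −2·[U]_M + [W]_M + [ṁ]_M = −2·(0) + (1) + (1) = 2
  L: −2·[U]_L + [W]_L + [ṁ]_L = −2·(1) + (2) + (0) = 0
  T: −2·[U]_T + [W]_T + [ṁ]_T = −2·(-1) + (-2) + (-1) = -1
Net dimensions [M² T⁻¹] ≠ [1] — not dimensionless.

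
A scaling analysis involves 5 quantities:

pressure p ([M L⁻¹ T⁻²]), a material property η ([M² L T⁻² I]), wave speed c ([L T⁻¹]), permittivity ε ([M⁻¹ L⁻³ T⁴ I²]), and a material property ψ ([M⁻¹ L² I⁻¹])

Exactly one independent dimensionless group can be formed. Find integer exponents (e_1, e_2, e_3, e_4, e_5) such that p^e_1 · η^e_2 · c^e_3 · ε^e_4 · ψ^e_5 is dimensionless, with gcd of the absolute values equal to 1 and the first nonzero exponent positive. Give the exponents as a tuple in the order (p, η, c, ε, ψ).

M: e_1·(1) + e_2·(2) + e_3·(0) + e_4·(-1) + e_5·(-1) = 0
L: e_1·(-1) + e_2·(1) + e_3·(1) + e_4·(-3) + e_5·(2) = 0
T: e_1·(-2) + e_2·(-2) + e_3·(-1) + e_4·(4) + e_5·(0) = 0
I: e_1·(0) + e_2·(1) + e_3·(0) + e_4·(2) + e_5·(-1) = 0
Solving this homogeneous linear system for the smallest-integer solution (first nonzero entry positive) gives (2, 1, -2, 1, 3).

(2, 1, -2, 1, 3)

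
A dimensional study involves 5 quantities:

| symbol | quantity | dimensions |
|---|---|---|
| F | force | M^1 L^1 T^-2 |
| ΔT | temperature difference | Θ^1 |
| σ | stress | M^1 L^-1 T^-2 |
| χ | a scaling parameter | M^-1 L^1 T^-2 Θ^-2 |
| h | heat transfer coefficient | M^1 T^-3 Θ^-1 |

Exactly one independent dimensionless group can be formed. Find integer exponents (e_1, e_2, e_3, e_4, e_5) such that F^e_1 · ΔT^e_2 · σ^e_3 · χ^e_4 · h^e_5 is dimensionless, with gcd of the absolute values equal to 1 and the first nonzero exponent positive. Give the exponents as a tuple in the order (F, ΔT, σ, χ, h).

(2, -2, 3, 1, -4)

M: e_1·(1) + e_2·(0) + e_3·(1) + e_4·(-1) + e_5·(1) = 0
L: e_1·(1) + e_2·(0) + e_3·(-1) + e_4·(1) + e_5·(0) = 0
T: e_1·(-2) + e_2·(0) + e_3·(-2) + e_4·(-2) + e_5·(-3) = 0
Θ: e_1·(0) + e_2·(1) + e_3·(0) + e_4·(-2) + e_5·(-1) = 0
Solving this homogeneous linear system for the smallest-integer solution (first nonzero entry positive) gives (2, -2, 3, 1, -4).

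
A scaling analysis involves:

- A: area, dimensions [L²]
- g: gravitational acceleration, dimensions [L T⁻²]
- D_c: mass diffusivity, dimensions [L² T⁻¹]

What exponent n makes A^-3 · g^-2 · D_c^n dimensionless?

4

Balance the L exponent: (2)·n from D_c, plus −3·(2) − 2·(1) = -8 from the rest, must sum to zero.
2n − 8 = 0, so n = 4.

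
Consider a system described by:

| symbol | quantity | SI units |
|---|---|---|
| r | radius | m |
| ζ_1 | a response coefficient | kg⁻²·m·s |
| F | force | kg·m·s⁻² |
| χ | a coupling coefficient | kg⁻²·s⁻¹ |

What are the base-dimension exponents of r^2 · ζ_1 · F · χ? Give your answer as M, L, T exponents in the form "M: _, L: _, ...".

Collect each base-dimension exponent across the product:
  M: 2·(0) + (-2) + (1) + (-2) = -3
  L: 2·(1) + (1) + (1) + (0) = 4
  T: 2·(0) + (1) + (-2) + (-1) = -2
So the dimensions are [M⁻³ L⁴ T⁻²].

M: -3, L: 4, T: -2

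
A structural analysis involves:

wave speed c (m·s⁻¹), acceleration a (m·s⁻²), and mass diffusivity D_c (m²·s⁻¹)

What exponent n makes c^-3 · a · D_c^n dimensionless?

1

Balance the L exponent: (2)·n from D_c, plus −3·(1) + (1) = -2 from the rest, must sum to zero.
2n − 2 = 0, so n = 1.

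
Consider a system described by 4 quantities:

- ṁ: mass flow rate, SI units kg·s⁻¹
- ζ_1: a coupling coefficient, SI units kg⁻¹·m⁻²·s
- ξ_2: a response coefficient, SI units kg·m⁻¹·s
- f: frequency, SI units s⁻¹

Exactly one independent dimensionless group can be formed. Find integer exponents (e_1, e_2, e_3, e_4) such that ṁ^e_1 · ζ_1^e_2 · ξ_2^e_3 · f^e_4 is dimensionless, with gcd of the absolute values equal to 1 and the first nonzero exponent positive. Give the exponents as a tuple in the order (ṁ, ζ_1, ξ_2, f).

M: e_1·(1) + e_2·(-1) + e_3·(1) + e_4·(0) = 0
L: e_1·(0) + e_2·(-2) + e_3·(-1) + e_4·(0) = 0
T: e_1·(-1) + e_2·(1) + e_3·(1) + e_4·(-1) = 0
Solving this homogeneous linear system for the smallest-integer solution (first nonzero entry positive) gives (3, 1, -2, -4).

(3, 1, -2, -4)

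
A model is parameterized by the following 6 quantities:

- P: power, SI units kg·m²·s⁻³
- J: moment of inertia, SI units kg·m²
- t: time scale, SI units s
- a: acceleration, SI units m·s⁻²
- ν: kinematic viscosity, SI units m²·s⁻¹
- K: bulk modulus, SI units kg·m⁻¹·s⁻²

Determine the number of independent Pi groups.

3

There are 6 variables and 3 base dimensions (M, L, T).
The dimension matrix has rank 3.
Independent dimensionless groups: 6 − 3 = 3.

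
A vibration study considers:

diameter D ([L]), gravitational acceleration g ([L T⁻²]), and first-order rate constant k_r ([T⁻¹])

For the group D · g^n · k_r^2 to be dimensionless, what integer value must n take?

Balance the L exponent: (1)·n from g, plus (1) + 2·(0) = 1 from the rest, must sum to zero.
n + 1 = 0, so n = -1.

-1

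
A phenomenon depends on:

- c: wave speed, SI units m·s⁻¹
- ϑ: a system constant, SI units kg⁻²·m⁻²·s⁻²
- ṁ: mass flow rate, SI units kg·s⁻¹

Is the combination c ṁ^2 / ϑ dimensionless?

no

Sum the exponent of each base dimension across the product:
  M: [c]_M − [ϑ]_M + 2·[ṁ]_M = (0) − (-2) + 2·(1) = 4
  L: [c]_L − [ϑ]_L + 2·[ṁ]_L = (1) − (-2) + 2·(0) = 3
  T: [c]_T − [ϑ]_T + 2·[ṁ]_T = (-1) − (-2) + 2·(-1) = -1
Net dimensions [M⁴ L³ T⁻¹] ≠ [1] — not dimensionless.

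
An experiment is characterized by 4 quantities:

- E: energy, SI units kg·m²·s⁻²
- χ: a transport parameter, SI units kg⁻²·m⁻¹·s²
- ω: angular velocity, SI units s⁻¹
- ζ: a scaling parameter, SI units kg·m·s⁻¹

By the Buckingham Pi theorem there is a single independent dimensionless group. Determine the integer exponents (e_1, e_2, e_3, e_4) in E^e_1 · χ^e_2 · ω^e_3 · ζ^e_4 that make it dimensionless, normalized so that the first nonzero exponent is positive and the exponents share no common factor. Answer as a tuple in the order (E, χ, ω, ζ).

M: e_1·(1) + e_2·(-2) + e_3·(0) + e_4·(1) = 0
L: e_1·(2) + e_2·(-1) + e_3·(0) + e_4·(1) = 0
T: e_1·(-2) + e_2·(2) + e_3·(-1) + e_4·(-1) = 0
Solving this homogeneous linear system for the smallest-integer solution (first nonzero entry positive) gives (1, -1, -1, -3).

(1, -1, -1, -3)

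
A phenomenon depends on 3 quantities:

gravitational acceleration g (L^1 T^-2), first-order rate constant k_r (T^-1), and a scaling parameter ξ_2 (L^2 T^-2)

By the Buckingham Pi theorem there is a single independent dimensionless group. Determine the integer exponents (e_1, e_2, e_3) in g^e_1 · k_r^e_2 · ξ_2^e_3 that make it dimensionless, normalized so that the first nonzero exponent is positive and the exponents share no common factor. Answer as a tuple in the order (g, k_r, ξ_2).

L: e_1·(1) + e_2·(0) + e_3·(2) = 0
T: e_1·(-2) + e_2·(-1) + e_3·(-2) = 0
Solving this homogeneous linear system for the smallest-integer solution (first nonzero entry positive) gives (2, -2, -1).

(2, -2, -1)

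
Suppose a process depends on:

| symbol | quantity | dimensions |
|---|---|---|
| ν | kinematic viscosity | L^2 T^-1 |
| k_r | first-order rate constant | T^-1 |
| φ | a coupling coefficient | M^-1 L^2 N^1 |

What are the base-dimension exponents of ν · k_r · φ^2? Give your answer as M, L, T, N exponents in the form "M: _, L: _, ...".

M: -2, L: 6, T: -2, N: 2

Collect each base-dimension exponent across the product:
  M: (0) + (0) + 2·(-1) = -2
  L: (2) + (0) + 2·(2) = 6
  T: (-1) + (-1) + 2·(0) = -2
  N: (0) + (0) + 2·(1) = 2
So the dimensions are [M⁻² L⁶ T⁻² N²].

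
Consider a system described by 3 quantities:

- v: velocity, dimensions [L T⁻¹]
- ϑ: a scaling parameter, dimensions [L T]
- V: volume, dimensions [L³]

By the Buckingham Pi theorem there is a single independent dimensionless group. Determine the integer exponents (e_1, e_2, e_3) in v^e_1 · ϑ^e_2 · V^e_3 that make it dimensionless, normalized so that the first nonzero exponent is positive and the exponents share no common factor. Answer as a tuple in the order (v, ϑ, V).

L: e_1·(1) + e_2·(1) + e_3·(3) = 0
T: e_1·(-1) + e_2·(1) + e_3·(0) = 0
Solving this homogeneous linear system for the smallest-integer solution (first nonzero entry positive) gives (3, 3, -2).

(3, 3, -2)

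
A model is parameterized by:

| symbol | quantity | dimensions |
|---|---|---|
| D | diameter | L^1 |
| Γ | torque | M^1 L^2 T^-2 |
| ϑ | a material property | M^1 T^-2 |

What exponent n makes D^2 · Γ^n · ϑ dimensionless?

Balance the M exponent: (1)·n from Γ, plus 2·(0) + (1) = 1 from the rest, must sum to zero.
n + 1 = 0, so n = -1.

-1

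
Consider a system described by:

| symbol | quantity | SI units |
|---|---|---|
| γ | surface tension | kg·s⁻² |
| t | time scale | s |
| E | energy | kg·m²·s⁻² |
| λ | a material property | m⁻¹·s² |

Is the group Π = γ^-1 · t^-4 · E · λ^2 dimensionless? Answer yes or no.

Sum the exponent of each base dimension across the product:
  M: −[γ]_M − 4·[t]_M + [E]_M + 2·[λ]_M = −(1) − 4·(0) + (1) + 2·(0) = 0
  L: −[γ]_L − 4·[t]_L + [E]_L + 2·[λ]_L = −(0) − 4·(0) + (2) + 2·(-1) = 0
  T: −[γ]_T − 4·[t]_T + [E]_T + 2·[λ]_T = −(-2) − 4·(1) + (-2) + 2·(2) = 0
All base exponents vanish — dimensionless.

yes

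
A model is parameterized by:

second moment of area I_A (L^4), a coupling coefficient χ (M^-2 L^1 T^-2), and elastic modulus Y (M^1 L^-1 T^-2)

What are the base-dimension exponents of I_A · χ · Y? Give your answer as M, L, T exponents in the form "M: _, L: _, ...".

M: -1, L: 4, T: -4

Collect each base-dimension exponent across the product:
  M: (0) + (-2) + (1) = -1
  L: (4) + (1) + (-1) = 4
  T: (0) + (-2) + (-2) = -4
So the dimensions are [M⁻¹ L⁴ T⁻⁴].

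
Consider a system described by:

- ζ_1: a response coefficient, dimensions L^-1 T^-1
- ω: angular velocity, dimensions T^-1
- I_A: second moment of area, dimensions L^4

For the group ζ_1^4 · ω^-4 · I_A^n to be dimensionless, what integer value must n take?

1

Balance the L exponent: (4)·n from I_A, plus 4·(-1) − 4·(0) = -4 from the rest, must sum to zero.
4n − 4 = 0, so n = 1.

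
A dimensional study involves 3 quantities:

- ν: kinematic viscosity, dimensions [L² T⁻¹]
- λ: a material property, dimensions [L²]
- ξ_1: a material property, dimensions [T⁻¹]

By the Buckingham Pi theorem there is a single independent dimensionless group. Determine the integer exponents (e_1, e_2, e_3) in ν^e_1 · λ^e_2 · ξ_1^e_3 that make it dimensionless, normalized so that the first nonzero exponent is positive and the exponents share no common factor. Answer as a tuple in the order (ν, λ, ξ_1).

(1, -1, -1)

L: e_1·(2) + e_2·(2) + e_3·(0) = 0
T: e_1·(-1) + e_2·(0) + e_3·(-1) = 0
Solving this homogeneous linear system for the smallest-integer solution (first nonzero entry positive) gives (1, -1, -1).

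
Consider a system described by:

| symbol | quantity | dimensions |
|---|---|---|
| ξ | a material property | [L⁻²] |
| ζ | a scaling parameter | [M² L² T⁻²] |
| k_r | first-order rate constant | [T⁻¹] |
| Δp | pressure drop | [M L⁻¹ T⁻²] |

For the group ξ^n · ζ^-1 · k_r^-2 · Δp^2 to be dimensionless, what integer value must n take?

Balance the L exponent: (-2)·n from ξ, plus −(2) − 2·(0) + 2·(-1) = -4 from the rest, must sum to zero.
-2n − 4 = 0, so n = -2.

-2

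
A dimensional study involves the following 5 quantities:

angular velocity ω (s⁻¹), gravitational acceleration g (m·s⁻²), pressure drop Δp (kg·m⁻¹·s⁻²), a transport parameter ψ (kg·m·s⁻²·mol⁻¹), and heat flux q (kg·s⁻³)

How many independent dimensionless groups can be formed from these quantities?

There are 5 variables and 4 base dimensions (M, L, T, N).
The dimension matrix has rank 4.
Independent dimensionless groups: 5 − 4 = 1.

1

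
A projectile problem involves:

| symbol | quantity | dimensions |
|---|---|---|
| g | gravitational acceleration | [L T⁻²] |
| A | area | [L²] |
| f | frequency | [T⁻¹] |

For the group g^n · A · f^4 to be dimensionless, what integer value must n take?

Balance the L exponent: (1)·n from g, plus (2) + 4·(0) = 2 from the rest, must sum to zero.
n + 2 = 0, so n = -2.

-2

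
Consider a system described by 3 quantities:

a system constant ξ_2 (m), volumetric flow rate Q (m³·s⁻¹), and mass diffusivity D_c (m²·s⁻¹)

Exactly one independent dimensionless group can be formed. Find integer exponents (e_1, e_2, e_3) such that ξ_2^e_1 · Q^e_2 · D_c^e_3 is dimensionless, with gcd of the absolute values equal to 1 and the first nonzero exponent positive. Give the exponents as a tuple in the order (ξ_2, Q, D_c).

(1, -1, 1)

L: e_1·(1) + e_2·(3) + e_3·(2) = 0
T: e_1·(0) + e_2·(-1) + e_3·(-1) = 0
Solving this homogeneous linear system for the smallest-integer solution (first nonzero entry positive) gives (1, -1, 1).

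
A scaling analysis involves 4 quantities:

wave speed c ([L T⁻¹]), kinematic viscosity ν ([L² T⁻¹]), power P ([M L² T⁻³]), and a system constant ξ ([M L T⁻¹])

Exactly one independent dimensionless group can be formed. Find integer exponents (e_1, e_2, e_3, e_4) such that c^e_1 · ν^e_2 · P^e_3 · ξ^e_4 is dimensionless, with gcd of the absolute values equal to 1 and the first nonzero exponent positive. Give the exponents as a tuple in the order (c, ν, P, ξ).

(3, -1, -1, 1)

M: e_1·(0) + e_2·(0) + e_3·(1) + e_4·(1) = 0
L: e_1·(1) + e_2·(2) + e_3·(2) + e_4·(1) = 0
T: e_1·(-1) + e_2·(-1) + e_3·(-3) + e_4·(-1) = 0
Solving this homogeneous linear system for the smallest-integer solution (first nonzero entry positive) gives (3, -1, -1, 1).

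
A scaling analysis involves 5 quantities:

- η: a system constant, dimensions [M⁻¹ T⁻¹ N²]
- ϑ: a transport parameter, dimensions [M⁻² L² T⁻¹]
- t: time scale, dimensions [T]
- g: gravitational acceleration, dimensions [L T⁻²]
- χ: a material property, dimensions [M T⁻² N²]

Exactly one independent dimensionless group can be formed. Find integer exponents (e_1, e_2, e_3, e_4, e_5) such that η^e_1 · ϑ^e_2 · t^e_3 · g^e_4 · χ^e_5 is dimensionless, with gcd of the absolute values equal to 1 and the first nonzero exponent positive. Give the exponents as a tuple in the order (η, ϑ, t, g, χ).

(1, -1, 2, 2, -1)

M: e_1·(-1) + e_2·(-2) + e_3·(0) + e_4·(0) + e_5·(1) = 0
L: e_1·(0) + e_2·(2) + e_3·(0) + e_4·(1) + e_5·(0) = 0
T: e_1·(-1) + e_2·(-1) + e_3·(1) + e_4·(-2) + e_5·(-2) = 0
N: e_1·(2) + e_2·(0) + e_3·(0) + e_4·(0) + e_5·(2) = 0
Solving this homogeneous linear system for the smallest-integer solution (first nonzero entry positive) gives (1, -1, 2, 2, -1).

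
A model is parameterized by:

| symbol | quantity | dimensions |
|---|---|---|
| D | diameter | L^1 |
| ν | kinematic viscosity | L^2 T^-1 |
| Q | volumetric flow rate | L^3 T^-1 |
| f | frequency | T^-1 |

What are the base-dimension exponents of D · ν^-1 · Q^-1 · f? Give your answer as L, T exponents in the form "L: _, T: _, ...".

L: -4, T: 1

Collect each base-dimension exponent across the product:
  L: (1) − (2) − (3) + (0) = -4
  T: (0) − (-1) − (-1) + (-1) = 1
So the dimensions are [L⁻⁴ T].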